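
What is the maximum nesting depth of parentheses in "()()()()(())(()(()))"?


Input: "()()()()(())(()(()))"
Tracking depth:
  Position 0 '(': depth becomes 1
  Position 1 ')': depth becomes 0
  Position 2 '(': depth becomes 1
  Position 3 ')': depth becomes 0
  Position 4 '(': depth becomes 1
  Position 5 ')': depth becomes 0
  Position 6 '(': depth becomes 1
  Position 7 ')': depth becomes 0
  Position 8 '(': depth becomes 1
  Position 9 '(': depth becomes 2
  Position 10 ')': depth becomes 1
  Position 11 ')': depth becomes 0
  Position 12 '(': depth becomes 1
  Position 13 '(': depth becomes 2
  Position 14 ')': depth becomes 1
  Position 15 '(': depth becomes 2
  Position 16 '(': depth becomes 3
  Position 17 ')': depth becomes 2
  Position 18 ')': depth becomes 1
  Position 19 ')': depth becomes 0
Maximum depth reached: 3

3


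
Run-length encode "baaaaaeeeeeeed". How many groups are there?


Input: baaaaaeeeeeeed
Scanning for consecutive runs:
  Group 1: 'b' x 1 (positions 0-0)
  Group 2: 'a' x 5 (positions 1-5)
  Group 3: 'e' x 7 (positions 6-12)
  Group 4: 'd' x 1 (positions 13-13)
Total groups: 4

4


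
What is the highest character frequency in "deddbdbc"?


Input: deddbdbc
Character counts:
  'b': 2
  'c': 1
  'd': 4
  'e': 1
Maximum frequency: 4

4


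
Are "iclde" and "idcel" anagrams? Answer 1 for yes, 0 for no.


Strings: "iclde", "idcel"
Sorted first:  cdeil
Sorted second: cdeil
Sorted forms match => anagrams

1


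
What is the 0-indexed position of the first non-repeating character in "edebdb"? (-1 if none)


Input: edebdb
Character frequencies:
  'b': 2
  'd': 2
  'e': 2
Scanning left to right for freq == 1:
  Position 0 ('e'): freq=2, skip
  Position 1 ('d'): freq=2, skip
  Position 2 ('e'): freq=2, skip
  Position 3 ('b'): freq=2, skip
  Position 4 ('d'): freq=2, skip
  Position 5 ('b'): freq=2, skip
  No unique character found => answer = -1

-1


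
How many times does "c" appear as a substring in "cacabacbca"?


Searching for "c" in "cacabacbca"
Scanning each position:
  Position 0: "c" => MATCH
  Position 1: "a" => no
  Position 2: "c" => MATCH
  Position 3: "a" => no
  Position 4: "b" => no
  Position 5: "a" => no
  Position 6: "c" => MATCH
  Position 7: "b" => no
  Position 8: "c" => MATCH
  Position 9: "a" => no
Total occurrences: 4

4


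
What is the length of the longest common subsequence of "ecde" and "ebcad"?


LCS of "ecde" and "ebcad"
DP table:
           e    b    c    a    d
      0    0    0    0    0    0
  e   0    1    1    1    1    1
  c   0    1    1    2    2    2
  d   0    1    1    2    2    3
  e   0    1    1    2    2    3
LCS length = dp[4][5] = 3

3


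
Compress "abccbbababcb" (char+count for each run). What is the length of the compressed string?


Input: abccbbababcb
Runs:
  'a' x 1 => "a1"
  'b' x 1 => "b1"
  'c' x 2 => "c2"
  'b' x 2 => "b2"
  'a' x 1 => "a1"
  'b' x 1 => "b1"
  'a' x 1 => "a1"
  'b' x 1 => "b1"
  'c' x 1 => "c1"
  'b' x 1 => "b1"
Compressed: "a1b1c2b2a1b1a1b1c1b1"
Compressed length: 20

20


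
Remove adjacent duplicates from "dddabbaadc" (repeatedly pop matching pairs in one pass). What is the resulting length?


Input: dddabbaadc
Stack-based adjacent duplicate removal:
  Read 'd': push. Stack: d
  Read 'd': matches stack top 'd' => pop. Stack: (empty)
  Read 'd': push. Stack: d
  Read 'a': push. Stack: da
  Read 'b': push. Stack: dab
  Read 'b': matches stack top 'b' => pop. Stack: da
  Read 'a': matches stack top 'a' => pop. Stack: d
  Read 'a': push. Stack: da
  Read 'd': push. Stack: dad
  Read 'c': push. Stack: dadc
Final stack: "dadc" (length 4)

4


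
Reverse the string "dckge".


Input: dckge
Reading characters right to left:
  Position 4: 'e'
  Position 3: 'g'
  Position 2: 'k'
  Position 1: 'c'
  Position 0: 'd'
Reversed: egkcd

egkcd


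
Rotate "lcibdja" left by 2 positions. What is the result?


Input: "lcibdja", rotate left by 2
First 2 characters: "lc"
Remaining characters: "ibdja"
Concatenate remaining + first: "ibdja" + "lc" = "ibdjalc"

ibdjalc


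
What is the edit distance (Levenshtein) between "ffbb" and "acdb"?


Computing edit distance: "ffbb" -> "acdb"
DP table:
           a    c    d    b
      0    1    2    3    4
  f   1    1    2    3    4
  f   2    2    2    3    4
  b   3    3    3    3    3
  b   4    4    4    4    3
Edit distance = dp[4][4] = 3

3


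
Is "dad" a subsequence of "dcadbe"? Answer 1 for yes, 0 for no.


Check if "dad" is a subsequence of "dcadbe"
Greedy scan:
  Position 0 ('d'): matches sub[0] = 'd'
  Position 1 ('c'): no match needed
  Position 2 ('a'): matches sub[1] = 'a'
  Position 3 ('d'): matches sub[2] = 'd'
  Position 4 ('b'): no match needed
  Position 5 ('e'): no match needed
All 3 characters matched => is a subsequence

1


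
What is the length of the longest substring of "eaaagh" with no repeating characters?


Input: "eaaagh"
Sliding window (track last position of each char):
  Position 0 ('e'): window [0,0] length 1 -- new best
  Position 1 ('a'): window [0,1] length 2 -- new best
  Position 2 ('a'): repeat (last at 1), move window start to 2
  Position 2 ('a'): window [2,2] length 1
  Position 3 ('a'): repeat (last at 2), move window start to 3
  Position 3 ('a'): window [3,3] length 1
  Position 4 ('g'): window [3,4] length 2
  Position 5 ('h'): window [3,5] length 3 -- new best
Longest substring with no repeats: "agh" with length 3

3


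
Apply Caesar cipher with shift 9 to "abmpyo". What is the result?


Caesar cipher: shift "abmpyo" by 9
  'a' (pos 0) + 9 = pos 9 = 'j'
  'b' (pos 1) + 9 = pos 10 = 'k'
  'm' (pos 12) + 9 = pos 21 = 'v'
  'p' (pos 15) + 9 = pos 24 = 'y'
  'y' (pos 24) + 9 = pos 7 = 'h'
  'o' (pos 14) + 9 = pos 23 = 'x'
Result: jkvyhx

jkvyhx


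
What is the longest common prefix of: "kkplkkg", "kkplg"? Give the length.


Words: kkplkkg, kkplg
  Position 0: all 'k' => match
  Position 1: all 'k' => match
  Position 2: all 'p' => match
  Position 3: all 'l' => match
  Position 4: ('k', 'g') => mismatch, stop
LCP = "kkpl" (length 4)

4


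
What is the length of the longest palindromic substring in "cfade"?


Input: "cfade"
Checking substrings for palindromes:
  No multi-char palindromic substrings found
Longest palindromic substring: "c" with length 1

1


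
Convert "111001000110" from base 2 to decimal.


Input: "111001000110" in base 2
Positional expansion:
  Digit '1' (value 1) x 2^11 = 2048
  Digit '1' (value 1) x 2^10 = 1024
  Digit '1' (value 1) x 2^9 = 512
  Digit '0' (value 0) x 2^8 = 0
  Digit '0' (value 0) x 2^7 = 0
  Digit '1' (value 1) x 2^6 = 64
  Digit '0' (value 0) x 2^5 = 0
  Digit '0' (value 0) x 2^4 = 0
  Digit '0' (value 0) x 2^3 = 0
  Digit '1' (value 1) x 2^2 = 4
  Digit '1' (value 1) x 2^1 = 2
  Digit '0' (value 0) x 2^0 = 0
Sum = 3654

3654


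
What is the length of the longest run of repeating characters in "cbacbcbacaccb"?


Input: "cbacbcbacaccb"
Scanning for longest run:
  Position 1 ('b'): new char, reset run to 1
  Position 2 ('a'): new char, reset run to 1
  Position 3 ('c'): new char, reset run to 1
  Position 4 ('b'): new char, reset run to 1
  Position 5 ('c'): new char, reset run to 1
  Position 6 ('b'): new char, reset run to 1
  Position 7 ('a'): new char, reset run to 1
  Position 8 ('c'): new char, reset run to 1
  Position 9 ('a'): new char, reset run to 1
  Position 10 ('c'): new char, reset run to 1
  Position 11 ('c'): continues run of 'c', length=2
  Position 12 ('b'): new char, reset run to 1
Longest run: 'c' with length 2

2


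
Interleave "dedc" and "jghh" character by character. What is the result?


Interleaving "dedc" and "jghh":
  Position 0: 'd' from first, 'j' from second => "dj"
  Position 1: 'e' from first, 'g' from second => "eg"
  Position 2: 'd' from first, 'h' from second => "dh"
  Position 3: 'c' from first, 'h' from second => "ch"
Result: djegdhch

djegdhch


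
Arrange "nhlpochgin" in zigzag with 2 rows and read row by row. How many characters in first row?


Zigzag "nhlpochgin" into 2 rows:
Placing characters:
  'n' => row 0
  'h' => row 1
  'l' => row 0
  'p' => row 1
  'o' => row 0
  'c' => row 1
  'h' => row 0
  'g' => row 1
  'i' => row 0
  'n' => row 1
Rows:
  Row 0: "nlohi"
  Row 1: "hpcgn"
First row length: 5

5


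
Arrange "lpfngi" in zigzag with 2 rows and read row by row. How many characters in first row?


Zigzag "lpfngi" into 2 rows:
Placing characters:
  'l' => row 0
  'p' => row 1
  'f' => row 0
  'n' => row 1
  'g' => row 0
  'i' => row 1
Rows:
  Row 0: "lfg"
  Row 1: "pni"
First row length: 3

3


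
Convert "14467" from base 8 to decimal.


Input: "14467" in base 8
Positional expansion:
  Digit '1' (value 1) x 8^4 = 4096
  Digit '4' (value 4) x 8^3 = 2048
  Digit '4' (value 4) x 8^2 = 256
  Digit '6' (value 6) x 8^1 = 48
  Digit '7' (value 7) x 8^0 = 7
Sum = 6455

6455


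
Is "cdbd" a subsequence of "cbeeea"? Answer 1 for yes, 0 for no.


Check if "cdbd" is a subsequence of "cbeeea"
Greedy scan:
  Position 0 ('c'): matches sub[0] = 'c'
  Position 1 ('b'): no match needed
  Position 2 ('e'): no match needed
  Position 3 ('e'): no match needed
  Position 4 ('e'): no match needed
  Position 5 ('a'): no match needed
Only matched 1/4 characters => not a subsequence

0


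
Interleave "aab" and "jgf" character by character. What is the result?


Interleaving "aab" and "jgf":
  Position 0: 'a' from first, 'j' from second => "aj"
  Position 1: 'a' from first, 'g' from second => "ag"
  Position 2: 'b' from first, 'f' from second => "bf"
Result: ajagbf

ajagbf


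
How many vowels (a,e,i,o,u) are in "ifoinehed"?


Input: ifoinehed
Checking each character:
  'i' at position 0: vowel (running total: 1)
  'f' at position 1: consonant
  'o' at position 2: vowel (running total: 2)
  'i' at position 3: vowel (running total: 3)
  'n' at position 4: consonant
  'e' at position 5: vowel (running total: 4)
  'h' at position 6: consonant
  'e' at position 7: vowel (running total: 5)
  'd' at position 8: consonant
Total vowels: 5

5


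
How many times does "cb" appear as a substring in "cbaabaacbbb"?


Searching for "cb" in "cbaabaacbbb"
Scanning each position:
  Position 0: "cb" => MATCH
  Position 1: "ba" => no
  Position 2: "aa" => no
  Position 3: "ab" => no
  Position 4: "ba" => no
  Position 5: "aa" => no
  Position 6: "ac" => no
  Position 7: "cb" => MATCH
  Position 8: "bb" => no
  Position 9: "bb" => no
Total occurrences: 2

2


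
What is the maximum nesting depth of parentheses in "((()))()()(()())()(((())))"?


Input: "((()))()()(()())()(((())))"
Tracking depth:
  Position 0 '(': depth becomes 1
  Position 1 '(': depth becomes 2
  Position 2 '(': depth becomes 3
  Position 3 ')': depth becomes 2
  Position 4 ')': depth becomes 1
  Position 5 ')': depth becomes 0
  Position 6 '(': depth becomes 1
  Position 7 ')': depth becomes 0
  Position 8 '(': depth becomes 1
  Position 9 ')': depth becomes 0
  Position 10 '(': depth becomes 1
  Position 11 '(': depth becomes 2
  Position 12 ')': depth becomes 1
  Position 13 '(': depth becomes 2
  Position 14 ')': depth becomes 1
  Position 15 ')': depth becomes 0
  Position 16 '(': depth becomes 1
  Position 17 ')': depth becomes 0
  Position 18 '(': depth becomes 1
  Position 19 '(': depth becomes 2
  Position 20 '(': depth becomes 3
  Position 21 '(': depth becomes 4
  Position 22 ')': depth becomes 3
  Position 23 ')': depth becomes 2
  Position 24 ')': depth becomes 1
  Position 25 ')': depth becomes 0
Maximum depth reached: 4

4


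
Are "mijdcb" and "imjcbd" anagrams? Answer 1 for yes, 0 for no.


Strings: "mijdcb", "imjcbd"
Sorted first:  bcdijm
Sorted second: bcdijm
Sorted forms match => anagrams

1


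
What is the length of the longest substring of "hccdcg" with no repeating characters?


Input: "hccdcg"
Sliding window (track last position of each char):
  Position 0 ('h'): window [0,0] length 1 -- new best
  Position 1 ('c'): window [0,1] length 2 -- new best
  Position 2 ('c'): repeat (last at 1), move window start to 2
  Position 2 ('c'): window [2,2] length 1
  Position 3 ('d'): window [2,3] length 2
  Position 4 ('c'): repeat (last at 2), move window start to 3
  Position 4 ('c'): window [3,4] length 2
  Position 5 ('g'): window [3,5] length 3 -- new best
Longest substring with no repeats: "dcg" with length 3

3


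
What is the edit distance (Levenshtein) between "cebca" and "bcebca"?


Computing edit distance: "cebca" -> "bcebca"
DP table:
           b    c    e    b    c    a
      0    1    2    3    4    5    6
  c   1    1    1    2    3    4    5
  e   2    2    2    1    2    3    4
  b   3    2    3    2    1    2    3
  c   4    3    2    3    2    1    2
  a   5    4    3    3    3    2    1
Edit distance = dp[5][6] = 1

1


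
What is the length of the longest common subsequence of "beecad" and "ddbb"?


LCS of "beecad" and "ddbb"
DP table:
           d    d    b    b
      0    0    0    0    0
  b   0    0    0    1    1
  e   0    0    0    1    1
  e   0    0    0    1    1
  c   0    0    0    1    1
  a   0    0    0    1    1
  d   0    1    1    1    1
LCS length = dp[6][4] = 1

1


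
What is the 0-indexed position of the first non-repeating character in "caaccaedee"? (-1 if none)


Input: caaccaedee
Character frequencies:
  'a': 3
  'c': 3
  'd': 1
  'e': 3
Scanning left to right for freq == 1:
  Position 0 ('c'): freq=3, skip
  Position 1 ('a'): freq=3, skip
  Position 2 ('a'): freq=3, skip
  Position 3 ('c'): freq=3, skip
  Position 4 ('c'): freq=3, skip
  Position 5 ('a'): freq=3, skip
  Position 6 ('e'): freq=3, skip
  Position 7 ('d'): unique! => answer = 7

7


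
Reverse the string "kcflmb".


Input: kcflmb
Reading characters right to left:
  Position 5: 'b'
  Position 4: 'm'
  Position 3: 'l'
  Position 2: 'f'
  Position 1: 'c'
  Position 0: 'k'
Reversed: bmlfck

bmlfck


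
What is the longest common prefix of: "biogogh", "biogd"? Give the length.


Words: biogogh, biogd
  Position 0: all 'b' => match
  Position 1: all 'i' => match
  Position 2: all 'o' => match
  Position 3: all 'g' => match
  Position 4: ('o', 'd') => mismatch, stop
LCP = "biog" (length 4)

4


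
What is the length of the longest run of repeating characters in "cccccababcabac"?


Input: "cccccababcabac"
Scanning for longest run:
  Position 1 ('c'): continues run of 'c', length=2
  Position 2 ('c'): continues run of 'c', length=3
  Position 3 ('c'): continues run of 'c', length=4
  Position 4 ('c'): continues run of 'c', length=5
  Position 5 ('a'): new char, reset run to 1
  Position 6 ('b'): new char, reset run to 1
  Position 7 ('a'): new char, reset run to 1
  Position 8 ('b'): new char, reset run to 1
  Position 9 ('c'): new char, reset run to 1
  Position 10 ('a'): new char, reset run to 1
  Position 11 ('b'): new char, reset run to 1
  Position 12 ('a'): new char, reset run to 1
  Position 13 ('c'): new char, reset run to 1
Longest run: 'c' with length 5

5


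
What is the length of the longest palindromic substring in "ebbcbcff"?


Input: "ebbcbcff"
Checking substrings for palindromes:
  [2:5] "bcb" (len 3) => palindrome
  [3:6] "cbc" (len 3) => palindrome
  [1:3] "bb" (len 2) => palindrome
  [6:8] "ff" (len 2) => palindrome
Longest palindromic substring: "bcb" with length 3

3


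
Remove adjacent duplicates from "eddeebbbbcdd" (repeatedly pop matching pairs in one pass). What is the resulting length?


Input: eddeebbbbcdd
Stack-based adjacent duplicate removal:
  Read 'e': push. Stack: e
  Read 'd': push. Stack: ed
  Read 'd': matches stack top 'd' => pop. Stack: e
  Read 'e': matches stack top 'e' => pop. Stack: (empty)
  Read 'e': push. Stack: e
  Read 'b': push. Stack: eb
  Read 'b': matches stack top 'b' => pop. Stack: e
  Read 'b': push. Stack: eb
  Read 'b': matches stack top 'b' => pop. Stack: e
  Read 'c': push. Stack: ec
  Read 'd': push. Stack: ecd
  Read 'd': matches stack top 'd' => pop. Stack: ec
Final stack: "ec" (length 2)

2


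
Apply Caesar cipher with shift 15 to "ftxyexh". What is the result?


Caesar cipher: shift "ftxyexh" by 15
  'f' (pos 5) + 15 = pos 20 = 'u'
  't' (pos 19) + 15 = pos 8 = 'i'
  'x' (pos 23) + 15 = pos 12 = 'm'
  'y' (pos 24) + 15 = pos 13 = 'n'
  'e' (pos 4) + 15 = pos 19 = 't'
  'x' (pos 23) + 15 = pos 12 = 'm'
  'h' (pos 7) + 15 = pos 22 = 'w'
Result: uimntmw

uimntmw


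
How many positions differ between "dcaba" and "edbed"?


Comparing "dcaba" and "edbed" position by position:
  Position 0: 'd' vs 'e' => DIFFER
  Position 1: 'c' vs 'd' => DIFFER
  Position 2: 'a' vs 'b' => DIFFER
  Position 3: 'b' vs 'e' => DIFFER
  Position 4: 'a' vs 'd' => DIFFER
Positions that differ: 5

5


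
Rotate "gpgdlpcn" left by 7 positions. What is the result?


Input: "gpgdlpcn", rotate left by 7
First 7 characters: "gpgdlpc"
Remaining characters: "n"
Concatenate remaining + first: "n" + "gpgdlpc" = "ngpgdlpc"

ngpgdlpc


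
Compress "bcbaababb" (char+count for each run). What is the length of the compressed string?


Input: bcbaababb
Runs:
  'b' x 1 => "b1"
  'c' x 1 => "c1"
  'b' x 1 => "b1"
  'a' x 2 => "a2"
  'b' x 1 => "b1"
  'a' x 1 => "a1"
  'b' x 2 => "b2"
Compressed: "b1c1b1a2b1a1b2"
Compressed length: 14

14


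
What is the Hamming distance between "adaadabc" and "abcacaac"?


Comparing "adaadabc" and "abcacaac" position by position:
  Position 0: 'a' vs 'a' => same
  Position 1: 'd' vs 'b' => differ
  Position 2: 'a' vs 'c' => differ
  Position 3: 'a' vs 'a' => same
  Position 4: 'd' vs 'c' => differ
  Position 5: 'a' vs 'a' => same
  Position 6: 'b' vs 'a' => differ
  Position 7: 'c' vs 'c' => same
Total differences (Hamming distance): 4

4


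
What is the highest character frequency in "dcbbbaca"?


Input: dcbbbaca
Character counts:
  'a': 2
  'b': 3
  'c': 2
  'd': 1
Maximum frequency: 3

3


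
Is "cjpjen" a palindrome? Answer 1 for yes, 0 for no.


Input: cjpjen
Reversed: nejpjc
  Compare pos 0 ('c') with pos 5 ('n'): MISMATCH
  Compare pos 1 ('j') with pos 4 ('e'): MISMATCH
  Compare pos 2 ('p') with pos 3 ('j'): MISMATCH
Result: not a palindrome

0


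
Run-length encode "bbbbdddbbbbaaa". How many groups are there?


Input: bbbbdddbbbbaaa
Scanning for consecutive runs:
  Group 1: 'b' x 4 (positions 0-3)
  Group 2: 'd' x 3 (positions 4-6)
  Group 3: 'b' x 4 (positions 7-10)
  Group 4: 'a' x 3 (positions 11-13)
Total groups: 4

4


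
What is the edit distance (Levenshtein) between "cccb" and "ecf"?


Computing edit distance: "cccb" -> "ecf"
DP table:
           e    c    f
      0    1    2    3
  c   1    1    1    2
  c   2    2    1    2
  c   3    3    2    2
  b   4    4    3    3
Edit distance = dp[4][3] = 3

3


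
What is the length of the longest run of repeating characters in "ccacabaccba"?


Input: "ccacabaccba"
Scanning for longest run:
  Position 1 ('c'): continues run of 'c', length=2
  Position 2 ('a'): new char, reset run to 1
  Position 3 ('c'): new char, reset run to 1
  Position 4 ('a'): new char, reset run to 1
  Position 5 ('b'): new char, reset run to 1
  Position 6 ('a'): new char, reset run to 1
  Position 7 ('c'): new char, reset run to 1
  Position 8 ('c'): continues run of 'c', length=2
  Position 9 ('b'): new char, reset run to 1
  Position 10 ('a'): new char, reset run to 1
Longest run: 'c' with length 2

2


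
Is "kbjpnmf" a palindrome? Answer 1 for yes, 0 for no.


Input: kbjpnmf
Reversed: fmnpjbk
  Compare pos 0 ('k') with pos 6 ('f'): MISMATCH
  Compare pos 1 ('b') with pos 5 ('m'): MISMATCH
  Compare pos 2 ('j') with pos 4 ('n'): MISMATCH
Result: not a palindrome

0


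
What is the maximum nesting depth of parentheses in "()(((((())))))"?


Input: "()(((((())))))"
Tracking depth:
  Position 0 '(': depth becomes 1
  Position 1 ')': depth becomes 0
  Position 2 '(': depth becomes 1
  Position 3 '(': depth becomes 2
  Position 4 '(': depth becomes 3
  Position 5 '(': depth becomes 4
  Position 6 '(': depth becomes 5
  Position 7 '(': depth becomes 6
  Position 8 ')': depth becomes 5
  Position 9 ')': depth becomes 4
  Position 10 ')': depth becomes 3
  Position 11 ')': depth becomes 2
  Position 12 ')': depth becomes 1
  Position 13 ')': depth becomes 0
Maximum depth reached: 6

6


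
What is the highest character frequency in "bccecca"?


Input: bccecca
Character counts:
  'a': 1
  'b': 1
  'c': 4
  'e': 1
Maximum frequency: 4

4


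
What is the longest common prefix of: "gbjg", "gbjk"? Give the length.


Words: gbjg, gbjk
  Position 0: all 'g' => match
  Position 1: all 'b' => match
  Position 2: all 'j' => match
  Position 3: ('g', 'k') => mismatch, stop
LCP = "gbj" (length 3)

3


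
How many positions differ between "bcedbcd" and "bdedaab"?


Comparing "bcedbcd" and "bdedaab" position by position:
  Position 0: 'b' vs 'b' => same
  Position 1: 'c' vs 'd' => DIFFER
  Position 2: 'e' vs 'e' => same
  Position 3: 'd' vs 'd' => same
  Position 4: 'b' vs 'a' => DIFFER
  Position 5: 'c' vs 'a' => DIFFER
  Position 6: 'd' vs 'b' => DIFFER
Positions that differ: 4

4


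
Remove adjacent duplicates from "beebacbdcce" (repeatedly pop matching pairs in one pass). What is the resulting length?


Input: beebacbdcce
Stack-based adjacent duplicate removal:
  Read 'b': push. Stack: b
  Read 'e': push. Stack: be
  Read 'e': matches stack top 'e' => pop. Stack: b
  Read 'b': matches stack top 'b' => pop. Stack: (empty)
  Read 'a': push. Stack: a
  Read 'c': push. Stack: ac
  Read 'b': push. Stack: acb
  Read 'd': push. Stack: acbd
  Read 'c': push. Stack: acbdc
  Read 'c': matches stack top 'c' => pop. Stack: acbd
  Read 'e': push. Stack: acbde
Final stack: "acbde" (length 5)

5


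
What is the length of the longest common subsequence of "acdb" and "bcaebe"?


LCS of "acdb" and "bcaebe"
DP table:
           b    c    a    e    b    e
      0    0    0    0    0    0    0
  a   0    0    0    1    1    1    1
  c   0    0    1    1    1    1    1
  d   0    0    1    1    1    1    1
  b   0    1    1    1    1    2    2
LCS length = dp[4][6] = 2

2


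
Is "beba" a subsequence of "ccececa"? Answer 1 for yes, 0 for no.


Check if "beba" is a subsequence of "ccececa"
Greedy scan:
  Position 0 ('c'): no match needed
  Position 1 ('c'): no match needed
  Position 2 ('e'): no match needed
  Position 3 ('c'): no match needed
  Position 4 ('e'): no match needed
  Position 5 ('c'): no match needed
  Position 6 ('a'): no match needed
Only matched 0/4 characters => not a subsequence

0


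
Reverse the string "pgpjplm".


Input: pgpjplm
Reading characters right to left:
  Position 6: 'm'
  Position 5: 'l'
  Position 4: 'p'
  Position 3: 'j'
  Position 2: 'p'
  Position 1: 'g'
  Position 0: 'p'
Reversed: mlpjpgp

mlpjpgp


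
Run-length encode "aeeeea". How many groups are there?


Input: aeeeea
Scanning for consecutive runs:
  Group 1: 'a' x 1 (positions 0-0)
  Group 2: 'e' x 4 (positions 1-4)
  Group 3: 'a' x 1 (positions 5-5)
Total groups: 3

3


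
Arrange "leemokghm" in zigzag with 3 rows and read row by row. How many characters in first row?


Zigzag "leemokghm" into 3 rows:
Placing characters:
  'l' => row 0
  'e' => row 1
  'e' => row 2
  'm' => row 1
  'o' => row 0
  'k' => row 1
  'g' => row 2
  'h' => row 1
  'm' => row 0
Rows:
  Row 0: "lom"
  Row 1: "emkh"
  Row 2: "eg"
First row length: 3

3


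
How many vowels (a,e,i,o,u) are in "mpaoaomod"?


Input: mpaoaomod
Checking each character:
  'm' at position 0: consonant
  'p' at position 1: consonant
  'a' at position 2: vowel (running total: 1)
  'o' at position 3: vowel (running total: 2)
  'a' at position 4: vowel (running total: 3)
  'o' at position 5: vowel (running total: 4)
  'm' at position 6: consonant
  'o' at position 7: vowel (running total: 5)
  'd' at position 8: consonant
Total vowels: 5

5


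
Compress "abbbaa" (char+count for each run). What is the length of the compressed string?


Input: abbbaa
Runs:
  'a' x 1 => "a1"
  'b' x 3 => "b3"
  'a' x 2 => "a2"
Compressed: "a1b3a2"
Compressed length: 6

6


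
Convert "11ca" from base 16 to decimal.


Input: "11ca" in base 16
Positional expansion:
  Digit '1' (value 1) x 16^3 = 4096
  Digit '1' (value 1) x 16^2 = 256
  Digit 'c' (value 12) x 16^1 = 192
  Digit 'a' (value 10) x 16^0 = 10
Sum = 4554

4554


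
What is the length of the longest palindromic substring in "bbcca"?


Input: "bbcca"
Checking substrings for palindromes:
  [0:2] "bb" (len 2) => palindrome
  [2:4] "cc" (len 2) => palindrome
Longest palindromic substring: "bb" with length 2

2


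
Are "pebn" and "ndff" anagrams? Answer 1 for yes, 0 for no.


Strings: "pebn", "ndff"
Sorted first:  benp
Sorted second: dffn
Differ at position 0: 'b' vs 'd' => not anagrams

0


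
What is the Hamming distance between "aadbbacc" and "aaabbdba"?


Comparing "aadbbacc" and "aaabbdba" position by position:
  Position 0: 'a' vs 'a' => same
  Position 1: 'a' vs 'a' => same
  Position 2: 'd' vs 'a' => differ
  Position 3: 'b' vs 'b' => same
  Position 4: 'b' vs 'b' => same
  Position 5: 'a' vs 'd' => differ
  Position 6: 'c' vs 'b' => differ
  Position 7: 'c' vs 'a' => differ
Total differences (Hamming distance): 4

4


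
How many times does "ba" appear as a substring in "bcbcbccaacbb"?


Searching for "ba" in "bcbcbccaacbb"
Scanning each position:
  Position 0: "bc" => no
  Position 1: "cb" => no
  Position 2: "bc" => no
  Position 3: "cb" => no
  Position 4: "bc" => no
  Position 5: "cc" => no
  Position 6: "ca" => no
  Position 7: "aa" => no
  Position 8: "ac" => no
  Position 9: "cb" => no
  Position 10: "bb" => no
Total occurrences: 0

0


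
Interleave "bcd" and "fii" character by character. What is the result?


Interleaving "bcd" and "fii":
  Position 0: 'b' from first, 'f' from second => "bf"
  Position 1: 'c' from first, 'i' from second => "ci"
  Position 2: 'd' from first, 'i' from second => "di"
Result: bfcidi

bfcidi


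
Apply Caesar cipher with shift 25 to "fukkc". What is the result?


Caesar cipher: shift "fukkc" by 25
  'f' (pos 5) + 25 = pos 4 = 'e'
  'u' (pos 20) + 25 = pos 19 = 't'
  'k' (pos 10) + 25 = pos 9 = 'j'
  'k' (pos 10) + 25 = pos 9 = 'j'
  'c' (pos 2) + 25 = pos 1 = 'b'
Result: etjjb

etjjb


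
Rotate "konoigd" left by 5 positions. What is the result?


Input: "konoigd", rotate left by 5
First 5 characters: "konoi"
Remaining characters: "gd"
Concatenate remaining + first: "gd" + "konoi" = "gdkonoi"

gdkonoi


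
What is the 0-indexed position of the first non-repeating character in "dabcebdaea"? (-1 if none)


Input: dabcebdaea
Character frequencies:
  'a': 3
  'b': 2
  'c': 1
  'd': 2
  'e': 2
Scanning left to right for freq == 1:
  Position 0 ('d'): freq=2, skip
  Position 1 ('a'): freq=3, skip
  Position 2 ('b'): freq=2, skip
  Position 3 ('c'): unique! => answer = 3

3


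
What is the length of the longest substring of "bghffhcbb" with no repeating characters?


Input: "bghffhcbb"
Sliding window (track last position of each char):
  Position 0 ('b'): window [0,0] length 1 -- new best
  Position 1 ('g'): window [0,1] length 2 -- new best
  Position 2 ('h'): window [0,2] length 3 -- new best
  Position 3 ('f'): window [0,3] length 4 -- new best
  Position 4 ('f'): repeat (last at 3), move window start to 4
  Position 4 ('f'): window [4,4] length 1
  Position 5 ('h'): window [4,5] length 2
  Position 6 ('c'): window [4,6] length 3
  Position 7 ('b'): window [4,7] length 4
  Position 8 ('b'): repeat (last at 7), move window start to 8
  Position 8 ('b'): window [8,8] length 1
Longest substring with no repeats: "bghf" with length 4

4


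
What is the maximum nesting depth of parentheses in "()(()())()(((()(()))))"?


Input: "()(()())()(((()(()))))"
Tracking depth:
  Position 0 '(': depth becomes 1
  Position 1 ')': depth becomes 0
  Position 2 '(': depth becomes 1
  Position 3 '(': depth becomes 2
  Position 4 ')': depth becomes 1
  Position 5 '(': depth becomes 2
  Position 6 ')': depth becomes 1
  Position 7 ')': depth becomes 0
  Position 8 '(': depth becomes 1
  Position 9 ')': depth becomes 0
  Position 10 '(': depth becomes 1
  Position 11 '(': depth becomes 2
  Position 12 '(': depth becomes 3
  Position 13 '(': depth becomes 4
  Position 14 ')': depth becomes 3
  Position 15 '(': depth becomes 4
  Position 16 '(': depth becomes 5
  Position 17 ')': depth becomes 4
  Position 18 ')': depth becomes 3
  Position 19 ')': depth becomes 2
  Position 20 ')': depth becomes 1
  Position 21 ')': depth becomes 0
Maximum depth reached: 5

5


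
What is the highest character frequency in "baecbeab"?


Input: baecbeab
Character counts:
  'a': 2
  'b': 3
  'c': 1
  'e': 2
Maximum frequency: 3

3


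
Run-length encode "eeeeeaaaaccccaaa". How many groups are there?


Input: eeeeeaaaaccccaaa
Scanning for consecutive runs:
  Group 1: 'e' x 5 (positions 0-4)
  Group 2: 'a' x 4 (positions 5-8)
  Group 3: 'c' x 4 (positions 9-12)
  Group 4: 'a' x 3 (positions 13-15)
Total groups: 4

4


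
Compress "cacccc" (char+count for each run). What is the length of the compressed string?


Input: cacccc
Runs:
  'c' x 1 => "c1"
  'a' x 1 => "a1"
  'c' x 4 => "c4"
Compressed: "c1a1c4"
Compressed length: 6

6


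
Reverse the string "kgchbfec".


Input: kgchbfec
Reading characters right to left:
  Position 7: 'c'
  Position 6: 'e'
  Position 5: 'f'
  Position 4: 'b'
  Position 3: 'h'
  Position 2: 'c'
  Position 1: 'g'
  Position 0: 'k'
Reversed: cefbhcgk

cefbhcgk


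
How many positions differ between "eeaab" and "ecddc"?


Comparing "eeaab" and "ecddc" position by position:
  Position 0: 'e' vs 'e' => same
  Position 1: 'e' vs 'c' => DIFFER
  Position 2: 'a' vs 'd' => DIFFER
  Position 3: 'a' vs 'd' => DIFFER
  Position 4: 'b' vs 'c' => DIFFER
Positions that differ: 4

4


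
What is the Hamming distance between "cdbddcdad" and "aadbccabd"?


Comparing "cdbddcdad" and "aadbccabd" position by position:
  Position 0: 'c' vs 'a' => differ
  Position 1: 'd' vs 'a' => differ
  Position 2: 'b' vs 'd' => differ
  Position 3: 'd' vs 'b' => differ
  Position 4: 'd' vs 'c' => differ
  Position 5: 'c' vs 'c' => same
  Position 6: 'd' vs 'a' => differ
  Position 7: 'a' vs 'b' => differ
  Position 8: 'd' vs 'd' => same
Total differences (Hamming distance): 7

7


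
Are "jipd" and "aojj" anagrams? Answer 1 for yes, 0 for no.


Strings: "jipd", "aojj"
Sorted first:  dijp
Sorted second: ajjo
Differ at position 0: 'd' vs 'a' => not anagrams

0


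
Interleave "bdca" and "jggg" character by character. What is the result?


Interleaving "bdca" and "jggg":
  Position 0: 'b' from first, 'j' from second => "bj"
  Position 1: 'd' from first, 'g' from second => "dg"
  Position 2: 'c' from first, 'g' from second => "cg"
  Position 3: 'a' from first, 'g' from second => "ag"
Result: bjdgcgag

bjdgcgag


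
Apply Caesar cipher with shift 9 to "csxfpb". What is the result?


Caesar cipher: shift "csxfpb" by 9
  'c' (pos 2) + 9 = pos 11 = 'l'
  's' (pos 18) + 9 = pos 1 = 'b'
  'x' (pos 23) + 9 = pos 6 = 'g'
  'f' (pos 5) + 9 = pos 14 = 'o'
  'p' (pos 15) + 9 = pos 24 = 'y'
  'b' (pos 1) + 9 = pos 10 = 'k'
Result: lbgoyk

lbgoyk


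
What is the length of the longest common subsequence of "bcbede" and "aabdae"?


LCS of "bcbede" and "aabdae"
DP table:
           a    a    b    d    a    e
      0    0    0    0    0    0    0
  b   0    0    0    1    1    1    1
  c   0    0    0    1    1    1    1
  b   0    0    0    1    1    1    1
  e   0    0    0    1    1    1    2
  d   0    0    0    1    2    2    2
  e   0    0    0    1    2    2    3
LCS length = dp[6][6] = 3

3


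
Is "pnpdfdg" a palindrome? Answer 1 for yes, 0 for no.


Input: pnpdfdg
Reversed: gdfdpnp
  Compare pos 0 ('p') with pos 6 ('g'): MISMATCH
  Compare pos 1 ('n') with pos 5 ('d'): MISMATCH
  Compare pos 2 ('p') with pos 4 ('f'): MISMATCH
Result: not a palindrome

0


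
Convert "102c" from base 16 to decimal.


Input: "102c" in base 16
Positional expansion:
  Digit '1' (value 1) x 16^3 = 4096
  Digit '0' (value 0) x 16^2 = 0
  Digit '2' (value 2) x 16^1 = 32
  Digit 'c' (value 12) x 16^0 = 12
Sum = 4140

4140


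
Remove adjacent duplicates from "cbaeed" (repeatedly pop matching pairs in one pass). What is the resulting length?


Input: cbaeed
Stack-based adjacent duplicate removal:
  Read 'c': push. Stack: c
  Read 'b': push. Stack: cb
  Read 'a': push. Stack: cba
  Read 'e': push. Stack: cbae
  Read 'e': matches stack top 'e' => pop. Stack: cba
  Read 'd': push. Stack: cbad
Final stack: "cbad" (length 4)

4


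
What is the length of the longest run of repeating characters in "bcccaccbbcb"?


Input: "bcccaccbbcb"
Scanning for longest run:
  Position 1 ('c'): new char, reset run to 1
  Position 2 ('c'): continues run of 'c', length=2
  Position 3 ('c'): continues run of 'c', length=3
  Position 4 ('a'): new char, reset run to 1
  Position 5 ('c'): new char, reset run to 1
  Position 6 ('c'): continues run of 'c', length=2
  Position 7 ('b'): new char, reset run to 1
  Position 8 ('b'): continues run of 'b', length=2
  Position 9 ('c'): new char, reset run to 1
  Position 10 ('b'): new char, reset run to 1
Longest run: 'c' with length 3

3


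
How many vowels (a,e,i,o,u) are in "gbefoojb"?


Input: gbefoojb
Checking each character:
  'g' at position 0: consonant
  'b' at position 1: consonant
  'e' at position 2: vowel (running total: 1)
  'f' at position 3: consonant
  'o' at position 4: vowel (running total: 2)
  'o' at position 5: vowel (running total: 3)
  'j' at position 6: consonant
  'b' at position 7: consonant
Total vowels: 3

3


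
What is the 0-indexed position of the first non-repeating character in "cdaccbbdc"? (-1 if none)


Input: cdaccbbdc
Character frequencies:
  'a': 1
  'b': 2
  'c': 4
  'd': 2
Scanning left to right for freq == 1:
  Position 0 ('c'): freq=4, skip
  Position 1 ('d'): freq=2, skip
  Position 2 ('a'): unique! => answer = 2

2


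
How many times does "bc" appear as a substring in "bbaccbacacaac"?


Searching for "bc" in "bbaccbacacaac"
Scanning each position:
  Position 0: "bb" => no
  Position 1: "ba" => no
  Position 2: "ac" => no
  Position 3: "cc" => no
  Position 4: "cb" => no
  Position 5: "ba" => no
  Position 6: "ac" => no
  Position 7: "ca" => no
  Position 8: "ac" => no
  Position 9: "ca" => no
  Position 10: "aa" => no
  Position 11: "ac" => no
Total occurrences: 0

0


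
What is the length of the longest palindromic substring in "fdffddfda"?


Input: "fdffddfda"
Checking substrings for palindromes:
  [1:5] "dffd" (len 4) => palindrome
  [3:7] "fddf" (len 4) => palindrome
  [0:3] "fdf" (len 3) => palindrome
  [5:8] "dfd" (len 3) => palindrome
  [2:4] "ff" (len 2) => palindrome
  [4:6] "dd" (len 2) => palindrome
Longest palindromic substring: "dffd" with length 4

4


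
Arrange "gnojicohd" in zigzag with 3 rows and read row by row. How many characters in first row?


Zigzag "gnojicohd" into 3 rows:
Placing characters:
  'g' => row 0
  'n' => row 1
  'o' => row 2
  'j' => row 1
  'i' => row 0
  'c' => row 1
  'o' => row 2
  'h' => row 1
  'd' => row 0
Rows:
  Row 0: "gid"
  Row 1: "njch"
  Row 2: "oo"
First row length: 3

3


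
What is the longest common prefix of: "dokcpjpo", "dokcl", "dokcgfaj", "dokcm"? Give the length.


Words: dokcpjpo, dokcl, dokcgfaj, dokcm
  Position 0: all 'd' => match
  Position 1: all 'o' => match
  Position 2: all 'k' => match
  Position 3: all 'c' => match
  Position 4: ('p', 'l', 'g', 'm') => mismatch, stop
LCP = "dokc" (length 4)

4


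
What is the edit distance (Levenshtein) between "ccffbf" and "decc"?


Computing edit distance: "ccffbf" -> "decc"
DP table:
           d    e    c    c
      0    1    2    3    4
  c   1    1    2    2    3
  c   2    2    2    2    2
  f   3    3    3    3    3
  f   4    4    4    4    4
  b   5    5    5    5    5
  f   6    6    6    6    6
Edit distance = dp[6][4] = 6

6


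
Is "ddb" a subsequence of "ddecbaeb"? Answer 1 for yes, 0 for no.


Check if "ddb" is a subsequence of "ddecbaeb"
Greedy scan:
  Position 0 ('d'): matches sub[0] = 'd'
  Position 1 ('d'): matches sub[1] = 'd'
  Position 2 ('e'): no match needed
  Position 3 ('c'): no match needed
  Position 4 ('b'): matches sub[2] = 'b'
  Position 5 ('a'): no match needed
  Position 6 ('e'): no match needed
  Position 7 ('b'): no match needed
All 3 characters matched => is a subsequence

1


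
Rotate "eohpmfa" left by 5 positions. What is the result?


Input: "eohpmfa", rotate left by 5
First 5 characters: "eohpm"
Remaining characters: "fa"
Concatenate remaining + first: "fa" + "eohpm" = "faeohpm"

faeohpm


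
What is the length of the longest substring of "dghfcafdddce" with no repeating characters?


Input: "dghfcafdddce"
Sliding window (track last position of each char):
  Position 0 ('d'): window [0,0] length 1 -- new best
  Position 1 ('g'): window [0,1] length 2 -- new best
  Position 2 ('h'): window [0,2] length 3 -- new best
  Position 3 ('f'): window [0,3] length 4 -- new best
  Position 4 ('c'): window [0,4] length 5 -- new best
  Position 5 ('a'): window [0,5] length 6 -- new best
  Position 6 ('f'): repeat (last at 3), move window start to 4
  Position 6 ('f'): window [4,6] length 3
  Position 7 ('d'): window [4,7] length 4
  Position 8 ('d'): repeat (last at 7), move window start to 8
  Position 8 ('d'): window [8,8] length 1
  Position 9 ('d'): repeat (last at 8), move window start to 9
  Position 9 ('d'): window [9,9] length 1
  Position 10 ('c'): window [9,10] length 2
  Position 11 ('e'): window [9,11] length 3
Longest substring with no repeats: "dghfca" with length 6

6


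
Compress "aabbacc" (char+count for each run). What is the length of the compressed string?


Input: aabbacc
Runs:
  'a' x 2 => "a2"
  'b' x 2 => "b2"
  'a' x 1 => "a1"
  'c' x 2 => "c2"
Compressed: "a2b2a1c2"
Compressed length: 8

8


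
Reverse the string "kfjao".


Input: kfjao
Reading characters right to left:
  Position 4: 'o'
  Position 3: 'a'
  Position 2: 'j'
  Position 1: 'f'
  Position 0: 'k'
Reversed: oajfk

oajfk


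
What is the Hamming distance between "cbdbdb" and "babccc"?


Comparing "cbdbdb" and "babccc" position by position:
  Position 0: 'c' vs 'b' => differ
  Position 1: 'b' vs 'a' => differ
  Position 2: 'd' vs 'b' => differ
  Position 3: 'b' vs 'c' => differ
  Position 4: 'd' vs 'c' => differ
  Position 5: 'b' vs 'c' => differ
Total differences (Hamming distance): 6

6


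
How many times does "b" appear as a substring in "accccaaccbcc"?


Searching for "b" in "accccaaccbcc"
Scanning each position:
  Position 0: "a" => no
  Position 1: "c" => no
  Position 2: "c" => no
  Position 3: "c" => no
  Position 4: "c" => no
  Position 5: "a" => no
  Position 6: "a" => no
  Position 7: "c" => no
  Position 8: "c" => no
  Position 9: "b" => MATCH
  Position 10: "c" => no
  Position 11: "c" => no
Total occurrences: 1

1


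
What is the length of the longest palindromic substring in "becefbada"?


Input: "becefbada"
Checking substrings for palindromes:
  [1:4] "ece" (len 3) => palindrome
  [6:9] "ada" (len 3) => palindrome
Longest palindromic substring: "ece" with length 3

3


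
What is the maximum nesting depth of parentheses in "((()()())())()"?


Input: "((()()())())()"
Tracking depth:
  Position 0 '(': depth becomes 1
  Position 1 '(': depth becomes 2
  Position 2 '(': depth becomes 3
  Position 3 ')': depth becomes 2
  Position 4 '(': depth becomes 3
  Position 5 ')': depth becomes 2
  Position 6 '(': depth becomes 3
  Position 7 ')': depth becomes 2
  Position 8 ')': depth becomes 1
  Position 9 '(': depth becomes 2
  Position 10 ')': depth becomes 1
  Position 11 ')': depth becomes 0
  Position 12 '(': depth becomes 1
  Position 13 ')': depth becomes 0
Maximum depth reached: 3

3


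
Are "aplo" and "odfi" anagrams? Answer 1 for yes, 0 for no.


Strings: "aplo", "odfi"
Sorted first:  alop
Sorted second: dfio
Differ at position 0: 'a' vs 'd' => not anagrams

0


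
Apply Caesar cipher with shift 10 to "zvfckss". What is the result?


Caesar cipher: shift "zvfckss" by 10
  'z' (pos 25) + 10 = pos 9 = 'j'
  'v' (pos 21) + 10 = pos 5 = 'f'
  'f' (pos 5) + 10 = pos 15 = 'p'
  'c' (pos 2) + 10 = pos 12 = 'm'
  'k' (pos 10) + 10 = pos 20 = 'u'
  's' (pos 18) + 10 = pos 2 = 'c'
  's' (pos 18) + 10 = pos 2 = 'c'
Result: jfpmucc

jfpmucc
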